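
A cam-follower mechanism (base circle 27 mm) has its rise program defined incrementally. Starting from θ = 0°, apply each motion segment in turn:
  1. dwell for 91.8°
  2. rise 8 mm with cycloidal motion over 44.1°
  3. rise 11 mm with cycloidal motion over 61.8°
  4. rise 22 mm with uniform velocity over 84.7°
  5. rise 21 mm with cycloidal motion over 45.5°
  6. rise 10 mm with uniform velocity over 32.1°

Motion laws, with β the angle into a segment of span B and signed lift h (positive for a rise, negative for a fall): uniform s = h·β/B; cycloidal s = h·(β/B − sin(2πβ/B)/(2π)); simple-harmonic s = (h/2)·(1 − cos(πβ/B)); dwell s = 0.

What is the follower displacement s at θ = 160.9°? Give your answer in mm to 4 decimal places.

seg 1 [0°–91.8°] dwell: s stays 0.0000
seg 2 [91.8°–135.9°] cycloidal, h=8: full span → s += 8 → s = 8.0000
seg 3 [135.9°–197.7°] cycloidal, h=11: θ=160.9° here. β=25, B=61.8. 11·(0.4045 − sin(2π·0.4045)/(2π)) = 3.4615 → s = 11.4615

11.4615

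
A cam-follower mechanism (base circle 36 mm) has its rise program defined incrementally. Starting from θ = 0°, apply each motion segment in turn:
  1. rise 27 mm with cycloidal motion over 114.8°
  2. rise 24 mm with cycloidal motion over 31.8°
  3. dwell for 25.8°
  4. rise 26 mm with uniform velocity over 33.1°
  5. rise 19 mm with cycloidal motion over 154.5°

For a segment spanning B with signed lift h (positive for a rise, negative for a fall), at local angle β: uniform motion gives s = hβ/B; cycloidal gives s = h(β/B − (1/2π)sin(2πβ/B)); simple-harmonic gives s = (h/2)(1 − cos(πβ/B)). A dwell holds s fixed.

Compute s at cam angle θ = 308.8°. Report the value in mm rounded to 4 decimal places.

seg 1 [0°–114.8°] cycloidal, h=27: full span → s += 27 → s = 27.0000
seg 2 [114.8°–146.6°] cycloidal, h=24: full span → s += 24 → s = 51.0000
seg 3 [146.6°–172.4°] dwell: s stays 51.0000
seg 4 [172.4°–205.5°] uniform, h=26: full span → s += 26 → s = 77.0000
seg 5 [205.5°–360°] cycloidal, h=19: θ=308.8° here. β=103.3, B=154.5. 19·(0.6686 − sin(2π·0.6686)/(2π)) = 15.3406 → s = 92.3406

92.3406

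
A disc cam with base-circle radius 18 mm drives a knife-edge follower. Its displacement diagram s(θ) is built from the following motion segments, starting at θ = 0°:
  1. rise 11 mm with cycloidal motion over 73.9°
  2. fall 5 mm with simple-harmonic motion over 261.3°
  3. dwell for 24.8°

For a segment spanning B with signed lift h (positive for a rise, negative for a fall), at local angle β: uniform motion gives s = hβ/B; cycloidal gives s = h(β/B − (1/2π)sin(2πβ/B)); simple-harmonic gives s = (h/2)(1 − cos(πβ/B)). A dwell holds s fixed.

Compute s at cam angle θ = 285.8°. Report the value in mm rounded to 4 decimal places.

seg 1 [0°–73.9°] cycloidal, h=11: full span → s += 11 → s = 11.0000
seg 2 [73.9°–335.2°] simple-harmonic, h=-5: θ=285.8° here. β=211.9, B=261.3. -5/2·(1 − cos(π·0.8109)) = -4.5719 → s = 6.4281

6.4281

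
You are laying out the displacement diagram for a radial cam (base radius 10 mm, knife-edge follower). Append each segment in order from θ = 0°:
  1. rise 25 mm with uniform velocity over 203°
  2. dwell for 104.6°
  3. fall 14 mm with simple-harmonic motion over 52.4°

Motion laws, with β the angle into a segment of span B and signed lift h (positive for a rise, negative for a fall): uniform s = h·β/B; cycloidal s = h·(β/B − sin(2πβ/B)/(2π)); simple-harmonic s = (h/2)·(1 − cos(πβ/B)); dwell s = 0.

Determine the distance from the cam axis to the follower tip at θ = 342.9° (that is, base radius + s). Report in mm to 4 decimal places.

seg 1 [0°–203°] uniform, h=25: full span → s += 25 → s = 25.0000
seg 2 [203°–307.6°] dwell: s stays 25.0000
seg 3 [307.6°–360°] simple-harmonic, h=-14: θ=342.9° here. β=35.3, B=52.4. -14/2·(1 − cos(π·0.6737)) = -10.6324 → s = 14.3676
radial distance = base radius + s = 10 + 14.3676 = 24.3676

24.3676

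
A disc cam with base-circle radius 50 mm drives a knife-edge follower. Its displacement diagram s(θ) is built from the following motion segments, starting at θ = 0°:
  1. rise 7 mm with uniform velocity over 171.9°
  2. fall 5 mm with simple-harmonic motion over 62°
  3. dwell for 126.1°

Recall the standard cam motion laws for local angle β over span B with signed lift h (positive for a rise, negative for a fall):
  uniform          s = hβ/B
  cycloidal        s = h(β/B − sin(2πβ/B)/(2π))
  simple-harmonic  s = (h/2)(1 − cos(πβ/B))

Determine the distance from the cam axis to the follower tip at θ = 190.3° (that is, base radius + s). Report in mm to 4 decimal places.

seg 1 [0°–171.9°] uniform, h=7: full span → s += 7 → s = 7.0000
seg 2 [171.9°–233.9°] simple-harmonic, h=-5: θ=190.3° here. β=18.4, B=62. -5/2·(1 − cos(π·0.2968)) = -1.0101 → s = 5.9899
radial distance = base radius + s = 50 + 5.9899 = 55.9899

55.9899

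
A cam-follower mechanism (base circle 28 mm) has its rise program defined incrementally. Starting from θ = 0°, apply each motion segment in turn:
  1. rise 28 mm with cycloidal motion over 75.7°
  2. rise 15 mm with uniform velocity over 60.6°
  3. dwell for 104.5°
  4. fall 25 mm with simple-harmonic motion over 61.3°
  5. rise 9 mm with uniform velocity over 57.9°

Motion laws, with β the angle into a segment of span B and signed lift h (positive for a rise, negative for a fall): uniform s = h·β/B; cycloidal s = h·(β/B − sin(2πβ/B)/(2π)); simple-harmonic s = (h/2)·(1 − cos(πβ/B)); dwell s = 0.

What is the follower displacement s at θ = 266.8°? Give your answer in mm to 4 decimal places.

seg 1 [0°–75.7°] cycloidal, h=28: full span → s += 28 → s = 28.0000
seg 2 [75.7°–136.3°] uniform, h=15: full span → s += 15 → s = 43.0000
seg 3 [136.3°–240.8°] dwell: s stays 43.0000
seg 4 [240.8°–302.1°] simple-harmonic, h=-25: θ=266.8° here. β=26, B=61.3. -25/2·(1 − cos(π·0.4241)) = -9.5492 → s = 33.4508

33.4508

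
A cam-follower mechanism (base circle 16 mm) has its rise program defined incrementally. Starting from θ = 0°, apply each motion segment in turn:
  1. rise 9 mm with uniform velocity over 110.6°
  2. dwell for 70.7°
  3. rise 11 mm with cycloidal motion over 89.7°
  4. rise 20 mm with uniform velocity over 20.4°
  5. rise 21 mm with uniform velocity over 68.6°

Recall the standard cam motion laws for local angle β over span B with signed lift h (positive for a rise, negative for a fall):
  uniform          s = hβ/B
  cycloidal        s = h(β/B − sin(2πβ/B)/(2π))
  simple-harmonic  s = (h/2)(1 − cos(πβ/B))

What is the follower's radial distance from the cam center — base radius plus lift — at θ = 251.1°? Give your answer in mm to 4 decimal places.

seg 1 [0°–110.6°] uniform, h=9: full span → s += 9 → s = 9.0000
seg 2 [110.6°–181.3°] dwell: s stays 9.0000
seg 3 [181.3°–271°] cycloidal, h=11: θ=251.1° here. β=69.8, B=89.7. 11·(0.7781 − sin(2π·0.7781)/(2π)) = 10.2830 → s = 19.2830
radial distance = base radius + s = 16 + 19.2830 = 35.2830

35.2830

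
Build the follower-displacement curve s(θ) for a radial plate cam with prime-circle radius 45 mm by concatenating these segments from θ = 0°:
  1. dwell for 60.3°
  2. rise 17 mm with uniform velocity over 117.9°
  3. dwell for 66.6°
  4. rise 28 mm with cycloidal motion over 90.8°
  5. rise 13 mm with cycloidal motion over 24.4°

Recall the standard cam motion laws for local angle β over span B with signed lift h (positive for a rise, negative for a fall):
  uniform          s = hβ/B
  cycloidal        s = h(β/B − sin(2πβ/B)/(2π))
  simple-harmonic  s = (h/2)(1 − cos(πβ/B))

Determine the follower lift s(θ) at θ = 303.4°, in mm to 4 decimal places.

seg 1 [0°–60.3°] dwell: s stays 0.0000
seg 2 [60.3°–178.2°] uniform, h=17: full span → s += 17 → s = 17.0000
seg 3 [178.2°–244.8°] dwell: s stays 17.0000
seg 4 [244.8°–335.6°] cycloidal, h=28: θ=303.4° here. β=58.6, B=90.8. 28·(0.6454 − sin(2π·0.6454)/(2π)) = 21.5981 → s = 38.5981

38.5981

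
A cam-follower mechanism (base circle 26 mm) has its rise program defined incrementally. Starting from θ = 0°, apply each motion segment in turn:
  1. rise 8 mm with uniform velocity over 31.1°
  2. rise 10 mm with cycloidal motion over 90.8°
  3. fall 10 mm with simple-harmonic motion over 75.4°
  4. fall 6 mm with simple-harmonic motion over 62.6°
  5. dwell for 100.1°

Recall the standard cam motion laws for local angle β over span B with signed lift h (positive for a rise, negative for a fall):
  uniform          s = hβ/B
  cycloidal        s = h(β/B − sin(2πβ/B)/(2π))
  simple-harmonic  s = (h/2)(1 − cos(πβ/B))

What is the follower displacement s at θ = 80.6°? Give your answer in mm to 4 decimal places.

seg 1 [0°–31.1°] uniform, h=8: full span → s += 8 → s = 8.0000
seg 2 [31.1°–121.9°] cycloidal, h=10: θ=80.6° here. β=49.5, B=90.8. 10·(0.5452 − sin(2π·0.5452)/(2π)) = 5.8971 → s = 13.8971

13.8971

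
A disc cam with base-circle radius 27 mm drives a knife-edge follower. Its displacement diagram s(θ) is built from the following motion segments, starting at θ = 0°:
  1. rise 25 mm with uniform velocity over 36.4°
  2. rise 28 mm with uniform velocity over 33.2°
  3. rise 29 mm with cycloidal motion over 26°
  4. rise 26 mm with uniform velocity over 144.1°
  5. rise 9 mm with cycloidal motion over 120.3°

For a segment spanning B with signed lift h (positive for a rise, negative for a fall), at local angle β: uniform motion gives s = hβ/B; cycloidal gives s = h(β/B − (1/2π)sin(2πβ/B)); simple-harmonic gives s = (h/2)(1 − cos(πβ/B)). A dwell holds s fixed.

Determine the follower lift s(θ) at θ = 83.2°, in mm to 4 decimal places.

seg 1 [0°–36.4°] uniform, h=25: full span → s += 25 → s = 25.0000
seg 2 [36.4°–69.6°] uniform, h=28: full span → s += 28 → s = 53.0000
seg 3 [69.6°–95.6°] cycloidal, h=29: θ=83.2° here. β=13.6, B=26. 29·(0.5231 − sin(2π·0.5231)/(2π)) = 15.8361 → s = 68.8361

68.8361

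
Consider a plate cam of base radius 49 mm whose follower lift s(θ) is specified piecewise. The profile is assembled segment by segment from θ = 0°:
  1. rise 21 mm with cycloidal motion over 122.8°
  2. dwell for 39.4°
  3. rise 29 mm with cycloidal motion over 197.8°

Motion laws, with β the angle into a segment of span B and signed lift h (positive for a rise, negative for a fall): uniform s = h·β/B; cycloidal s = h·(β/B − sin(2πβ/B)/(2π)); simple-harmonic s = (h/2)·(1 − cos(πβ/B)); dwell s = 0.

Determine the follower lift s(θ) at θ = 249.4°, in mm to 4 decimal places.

seg 1 [0°–122.8°] cycloidal, h=21: full span → s += 21 → s = 21.0000
seg 2 [122.8°–162.2°] dwell: s stays 21.0000
seg 3 [162.2°–360°] cycloidal, h=29: θ=249.4° here. β=87.2, B=197.8. 29·(0.4408 − sin(2π·0.4408)/(2π)) = 11.1085 → s = 32.1085

32.1085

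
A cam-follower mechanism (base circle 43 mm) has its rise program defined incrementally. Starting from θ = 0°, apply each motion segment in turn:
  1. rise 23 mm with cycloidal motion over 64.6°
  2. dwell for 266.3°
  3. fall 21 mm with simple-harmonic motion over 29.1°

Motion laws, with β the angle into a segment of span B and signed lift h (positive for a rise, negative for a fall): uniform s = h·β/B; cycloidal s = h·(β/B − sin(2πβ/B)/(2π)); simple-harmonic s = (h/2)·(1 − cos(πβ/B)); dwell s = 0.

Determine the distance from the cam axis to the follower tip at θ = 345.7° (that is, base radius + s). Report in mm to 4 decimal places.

seg 1 [0°–64.6°] cycloidal, h=23: full span → s += 23 → s = 23.0000
seg 2 [64.6°–330.9°] dwell: s stays 23.0000
seg 3 [330.9°–360°] simple-harmonic, h=-21: θ=345.7° here. β=14.8, B=29.1. -21/2·(1 − cos(π·0.5086)) = -10.7834 → s = 12.2166
radial distance = base radius + s = 43 + 12.2166 = 55.2166

55.2166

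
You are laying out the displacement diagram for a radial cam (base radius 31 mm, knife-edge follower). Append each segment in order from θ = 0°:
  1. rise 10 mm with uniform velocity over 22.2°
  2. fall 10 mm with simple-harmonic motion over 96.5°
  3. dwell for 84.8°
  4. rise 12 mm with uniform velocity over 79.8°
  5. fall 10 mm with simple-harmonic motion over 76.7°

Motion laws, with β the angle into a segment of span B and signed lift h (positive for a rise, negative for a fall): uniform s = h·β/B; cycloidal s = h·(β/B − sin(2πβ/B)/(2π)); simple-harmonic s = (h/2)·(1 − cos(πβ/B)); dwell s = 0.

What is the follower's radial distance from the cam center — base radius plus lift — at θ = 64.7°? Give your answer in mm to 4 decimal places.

seg 1 [0°–22.2°] uniform, h=10: full span → s += 10 → s = 10.0000
seg 2 [22.2°–118.7°] simple-harmonic, h=-10: θ=64.7° here. β=42.5, B=96.5. -10/2·(1 − cos(π·0.4404)) = -4.0695 → s = 5.9305
radial distance = base radius + s = 31 + 5.9305 = 36.9305

36.9305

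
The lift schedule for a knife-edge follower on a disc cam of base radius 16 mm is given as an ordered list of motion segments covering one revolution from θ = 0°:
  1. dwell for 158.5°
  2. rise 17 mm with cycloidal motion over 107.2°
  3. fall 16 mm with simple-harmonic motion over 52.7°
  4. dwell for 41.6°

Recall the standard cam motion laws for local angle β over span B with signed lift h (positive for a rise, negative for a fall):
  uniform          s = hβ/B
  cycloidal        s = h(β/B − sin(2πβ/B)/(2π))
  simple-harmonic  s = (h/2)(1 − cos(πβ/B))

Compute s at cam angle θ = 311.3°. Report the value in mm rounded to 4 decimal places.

seg 1 [0°–158.5°] dwell: s stays 0.0000
seg 2 [158.5°–265.7°] cycloidal, h=17: full span → s += 17 → s = 17.0000
seg 3 [265.7°–318.4°] simple-harmonic, h=-16: θ=311.3° here. β=45.6, B=52.7. -16/2·(1 − cos(π·0.8653)) = -15.2941 → s = 1.7059

1.7059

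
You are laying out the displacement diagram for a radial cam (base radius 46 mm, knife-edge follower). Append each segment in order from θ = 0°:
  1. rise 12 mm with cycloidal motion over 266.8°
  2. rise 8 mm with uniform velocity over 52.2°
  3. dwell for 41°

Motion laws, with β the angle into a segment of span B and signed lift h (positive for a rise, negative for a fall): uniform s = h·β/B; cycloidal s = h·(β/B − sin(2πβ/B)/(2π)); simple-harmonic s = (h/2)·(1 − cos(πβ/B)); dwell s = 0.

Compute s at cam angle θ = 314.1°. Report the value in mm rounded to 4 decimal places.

seg 1 [0°–266.8°] cycloidal, h=12: full span → s += 12 → s = 12.0000
seg 2 [266.8°–319°] uniform, h=8: θ=314.1° here. β=47.3, B=52.2. 8·47.3/52.2 = 7.2490 → s = 19.2490

19.2490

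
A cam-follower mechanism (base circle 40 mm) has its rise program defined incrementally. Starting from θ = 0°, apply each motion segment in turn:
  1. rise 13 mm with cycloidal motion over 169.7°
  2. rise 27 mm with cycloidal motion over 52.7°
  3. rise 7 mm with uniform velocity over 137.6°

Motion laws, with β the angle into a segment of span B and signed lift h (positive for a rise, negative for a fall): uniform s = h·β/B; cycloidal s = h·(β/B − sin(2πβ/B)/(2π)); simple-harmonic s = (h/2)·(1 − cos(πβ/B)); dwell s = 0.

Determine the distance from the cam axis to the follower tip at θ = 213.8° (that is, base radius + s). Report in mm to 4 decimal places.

seg 1 [0°–169.7°] cycloidal, h=13: full span → s += 13 → s = 13.0000
seg 2 [169.7°–222.4°] cycloidal, h=27: θ=213.8° here. β=44.1, B=52.7. 27·(0.8368 − sin(2π·0.8368)/(2π)) = 26.2675 → s = 39.2675
radial distance = base radius + s = 40 + 39.2675 = 79.2675

79.2675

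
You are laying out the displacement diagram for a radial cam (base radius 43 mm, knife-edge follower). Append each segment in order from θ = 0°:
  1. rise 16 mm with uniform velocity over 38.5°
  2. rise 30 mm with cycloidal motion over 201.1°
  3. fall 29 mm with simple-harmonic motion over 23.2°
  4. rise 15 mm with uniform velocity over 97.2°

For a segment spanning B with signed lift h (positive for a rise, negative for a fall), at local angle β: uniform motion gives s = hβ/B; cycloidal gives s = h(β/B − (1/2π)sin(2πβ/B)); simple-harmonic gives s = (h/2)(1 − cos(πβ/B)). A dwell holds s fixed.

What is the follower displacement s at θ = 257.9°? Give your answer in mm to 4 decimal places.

seg 1 [0°–38.5°] uniform, h=16: full span → s += 16 → s = 16.0000
seg 2 [38.5°–239.6°] cycloidal, h=30: full span → s += 30 → s = 46.0000
seg 3 [239.6°–262.8°] simple-harmonic, h=-29: θ=257.9° here. β=18.3, B=23.2. -29/2·(1 − cos(π·0.7888)) = -25.9235 → s = 20.0765

20.0765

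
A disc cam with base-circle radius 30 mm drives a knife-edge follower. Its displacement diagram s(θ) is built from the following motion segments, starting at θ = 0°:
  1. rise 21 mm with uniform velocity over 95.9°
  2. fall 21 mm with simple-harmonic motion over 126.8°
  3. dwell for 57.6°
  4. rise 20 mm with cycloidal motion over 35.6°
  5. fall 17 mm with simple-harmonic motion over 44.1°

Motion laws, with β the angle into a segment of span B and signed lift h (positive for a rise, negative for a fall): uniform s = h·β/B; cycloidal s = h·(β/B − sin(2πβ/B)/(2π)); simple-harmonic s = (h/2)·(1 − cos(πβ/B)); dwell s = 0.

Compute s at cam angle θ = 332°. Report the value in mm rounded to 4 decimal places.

seg 1 [0°–95.9°] uniform, h=21: full span → s += 21 → s = 21.0000
seg 2 [95.9°–222.7°] simple-harmonic, h=-21: full span → s += -21 → s = 0.0000
seg 3 [222.7°–280.3°] dwell: s stays 0.0000
seg 4 [280.3°–315.9°] cycloidal, h=20: full span → s += 20 → s = 20.0000
seg 5 [315.9°–360°] simple-harmonic, h=-17: θ=332° here. β=16.1, B=44.1. -17/2·(1 − cos(π·0.3651)) = -5.0041 → s = 14.9959

14.9959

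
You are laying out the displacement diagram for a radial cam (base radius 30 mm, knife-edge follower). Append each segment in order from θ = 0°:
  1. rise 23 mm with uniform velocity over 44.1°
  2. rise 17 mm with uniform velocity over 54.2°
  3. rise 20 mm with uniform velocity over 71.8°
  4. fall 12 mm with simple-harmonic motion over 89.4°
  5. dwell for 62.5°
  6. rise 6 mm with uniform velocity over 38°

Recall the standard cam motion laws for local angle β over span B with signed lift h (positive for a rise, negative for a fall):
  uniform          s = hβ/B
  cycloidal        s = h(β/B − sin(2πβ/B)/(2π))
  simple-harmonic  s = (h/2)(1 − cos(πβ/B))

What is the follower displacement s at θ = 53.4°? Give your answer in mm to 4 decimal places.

seg 1 [0°–44.1°] uniform, h=23: full span → s += 23 → s = 23.0000
seg 2 [44.1°–98.3°] uniform, h=17: θ=53.4° here. β=9.3, B=54.2. 17·9.3/54.2 = 2.9170 → s = 25.9170

25.9170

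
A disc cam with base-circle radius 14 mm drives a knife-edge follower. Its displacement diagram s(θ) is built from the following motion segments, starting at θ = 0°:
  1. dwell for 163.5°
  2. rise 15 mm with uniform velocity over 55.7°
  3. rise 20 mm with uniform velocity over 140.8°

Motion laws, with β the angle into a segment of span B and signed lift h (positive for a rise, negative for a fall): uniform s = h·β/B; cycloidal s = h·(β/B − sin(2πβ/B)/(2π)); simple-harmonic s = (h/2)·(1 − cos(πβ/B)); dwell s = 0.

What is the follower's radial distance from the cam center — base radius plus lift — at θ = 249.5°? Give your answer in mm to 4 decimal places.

seg 1 [0°–163.5°] dwell: s stays 0.0000
seg 2 [163.5°–219.2°] uniform, h=15: full span → s += 15 → s = 15.0000
seg 3 [219.2°–360°] uniform, h=20: θ=249.5° here. β=30.3, B=140.8. 20·30.3/140.8 = 4.3040 → s = 19.3040
radial distance = base radius + s = 14 + 19.3040 = 33.3040

33.3040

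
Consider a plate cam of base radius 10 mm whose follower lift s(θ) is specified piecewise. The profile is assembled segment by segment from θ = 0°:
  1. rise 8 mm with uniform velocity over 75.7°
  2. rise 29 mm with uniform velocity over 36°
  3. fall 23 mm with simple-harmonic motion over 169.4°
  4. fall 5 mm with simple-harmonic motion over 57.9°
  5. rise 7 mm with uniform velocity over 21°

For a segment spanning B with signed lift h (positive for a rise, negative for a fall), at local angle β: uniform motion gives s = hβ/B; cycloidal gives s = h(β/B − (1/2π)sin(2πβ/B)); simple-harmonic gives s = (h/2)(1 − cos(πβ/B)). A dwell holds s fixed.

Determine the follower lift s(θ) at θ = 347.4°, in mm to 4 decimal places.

seg 1 [0°–75.7°] uniform, h=8: full span → s += 8 → s = 8.0000
seg 2 [75.7°–111.7°] uniform, h=29: full span → s += 29 → s = 37.0000
seg 3 [111.7°–281.1°] simple-harmonic, h=-23: full span → s += -23 → s = 14.0000
seg 4 [281.1°–339°] simple-harmonic, h=-5: full span → s += -5 → s = 9.0000
seg 5 [339°–360°] uniform, h=7: θ=347.4° here. β=8.4, B=21. 7·8.4/21 = 2.8000 → s = 11.8000

11.8000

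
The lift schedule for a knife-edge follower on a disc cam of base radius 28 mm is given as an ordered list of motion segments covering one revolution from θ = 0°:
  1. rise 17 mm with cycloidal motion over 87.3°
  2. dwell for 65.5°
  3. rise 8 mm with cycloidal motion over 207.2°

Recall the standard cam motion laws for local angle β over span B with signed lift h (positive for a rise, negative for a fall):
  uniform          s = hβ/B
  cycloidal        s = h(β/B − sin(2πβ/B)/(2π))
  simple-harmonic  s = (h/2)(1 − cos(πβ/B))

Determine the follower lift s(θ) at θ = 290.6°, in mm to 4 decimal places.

seg 1 [0°–87.3°] cycloidal, h=17: full span → s += 17 → s = 17.0000
seg 2 [87.3°–152.8°] dwell: s stays 17.0000
seg 3 [152.8°–360°] cycloidal, h=8: θ=290.6° here. β=137.8, B=207.2. 8·(0.6651 − sin(2π·0.6651)/(2π)) = 6.4166 → s = 23.4166

23.4166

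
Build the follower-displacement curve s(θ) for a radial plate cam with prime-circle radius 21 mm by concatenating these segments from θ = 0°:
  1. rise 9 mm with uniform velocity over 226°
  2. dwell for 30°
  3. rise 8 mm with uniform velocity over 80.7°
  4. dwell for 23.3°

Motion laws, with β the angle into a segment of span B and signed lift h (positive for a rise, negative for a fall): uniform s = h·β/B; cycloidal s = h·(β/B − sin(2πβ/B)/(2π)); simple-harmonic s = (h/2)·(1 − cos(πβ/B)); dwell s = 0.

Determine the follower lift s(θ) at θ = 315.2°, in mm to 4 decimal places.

seg 1 [0°–226°] uniform, h=9: full span → s += 9 → s = 9.0000
seg 2 [226°–256°] dwell: s stays 9.0000
seg 3 [256°–336.7°] uniform, h=8: θ=315.2° here. β=59.2, B=80.7. 8·59.2/80.7 = 5.8686 → s = 14.8686

14.8686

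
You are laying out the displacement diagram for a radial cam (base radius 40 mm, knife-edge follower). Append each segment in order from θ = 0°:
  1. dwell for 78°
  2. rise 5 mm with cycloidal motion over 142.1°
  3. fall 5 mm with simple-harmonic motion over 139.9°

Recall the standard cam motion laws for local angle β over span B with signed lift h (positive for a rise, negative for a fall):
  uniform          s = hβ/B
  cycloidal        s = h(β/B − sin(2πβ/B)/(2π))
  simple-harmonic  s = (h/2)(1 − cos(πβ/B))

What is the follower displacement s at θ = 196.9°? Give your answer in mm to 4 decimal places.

seg 1 [0°–78°] dwell: s stays 0.0000
seg 2 [78°–220.1°] cycloidal, h=5: θ=196.9° here. β=118.9, B=142.1. 5·(0.8367 − sin(2π·0.8367)/(2π)) = 4.8642 → s = 4.8642

4.8642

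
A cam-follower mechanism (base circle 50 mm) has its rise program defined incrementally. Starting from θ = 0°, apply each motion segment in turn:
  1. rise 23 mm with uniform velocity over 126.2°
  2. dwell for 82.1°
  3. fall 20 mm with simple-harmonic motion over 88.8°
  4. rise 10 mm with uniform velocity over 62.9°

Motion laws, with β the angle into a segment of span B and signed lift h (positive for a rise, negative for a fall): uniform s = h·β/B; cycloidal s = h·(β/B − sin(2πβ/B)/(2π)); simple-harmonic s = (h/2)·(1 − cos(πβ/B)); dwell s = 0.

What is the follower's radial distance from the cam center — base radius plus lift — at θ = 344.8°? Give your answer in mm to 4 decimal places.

seg 1 [0°–126.2°] uniform, h=23: full span → s += 23 → s = 23.0000
seg 2 [126.2°–208.3°] dwell: s stays 23.0000
seg 3 [208.3°–297.1°] simple-harmonic, h=-20: full span → s += -20 → s = 3.0000
seg 4 [297.1°–360°] uniform, h=10: θ=344.8° here. β=47.7, B=62.9. 10·47.7/62.9 = 7.5835 → s = 10.5835
radial distance = base radius + s = 50 + 10.5835 = 60.5835

60.5835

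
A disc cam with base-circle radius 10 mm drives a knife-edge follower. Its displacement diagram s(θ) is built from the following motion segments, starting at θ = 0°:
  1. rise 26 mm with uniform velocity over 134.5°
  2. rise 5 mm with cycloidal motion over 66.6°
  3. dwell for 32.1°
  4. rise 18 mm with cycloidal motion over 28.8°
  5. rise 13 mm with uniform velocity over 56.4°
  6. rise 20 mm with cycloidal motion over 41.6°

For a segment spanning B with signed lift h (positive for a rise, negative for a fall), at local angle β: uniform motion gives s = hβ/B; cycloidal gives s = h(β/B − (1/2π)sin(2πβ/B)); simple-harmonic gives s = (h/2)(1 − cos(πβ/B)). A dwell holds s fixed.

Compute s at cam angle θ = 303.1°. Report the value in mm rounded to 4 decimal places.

seg 1 [0°–134.5°] uniform, h=26: full span → s += 26 → s = 26.0000
seg 2 [134.5°–201.1°] cycloidal, h=5: full span → s += 5 → s = 31.0000
seg 3 [201.1°–233.2°] dwell: s stays 31.0000
seg 4 [233.2°–262°] cycloidal, h=18: full span → s += 18 → s = 49.0000
seg 5 [262°–318.4°] uniform, h=13: θ=303.1° here. β=41.1, B=56.4. 13·41.1/56.4 = 9.4734 → s = 58.4734

58.4734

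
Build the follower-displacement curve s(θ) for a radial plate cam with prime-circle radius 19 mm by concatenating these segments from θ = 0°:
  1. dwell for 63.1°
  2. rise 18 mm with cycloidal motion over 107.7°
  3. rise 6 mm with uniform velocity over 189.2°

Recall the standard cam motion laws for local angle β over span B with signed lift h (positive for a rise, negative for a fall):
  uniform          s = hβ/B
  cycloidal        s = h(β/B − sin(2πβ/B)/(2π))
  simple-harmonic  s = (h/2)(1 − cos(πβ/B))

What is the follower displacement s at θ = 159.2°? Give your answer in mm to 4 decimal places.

seg 1 [0°–63.1°] dwell: s stays 0.0000
seg 2 [63.1°–170.8°] cycloidal, h=18: θ=159.2° here. β=96.1, B=107.7. 18·(0.8923 − sin(2π·0.8923)/(2π)) = 17.8554 → s = 17.8554

17.8554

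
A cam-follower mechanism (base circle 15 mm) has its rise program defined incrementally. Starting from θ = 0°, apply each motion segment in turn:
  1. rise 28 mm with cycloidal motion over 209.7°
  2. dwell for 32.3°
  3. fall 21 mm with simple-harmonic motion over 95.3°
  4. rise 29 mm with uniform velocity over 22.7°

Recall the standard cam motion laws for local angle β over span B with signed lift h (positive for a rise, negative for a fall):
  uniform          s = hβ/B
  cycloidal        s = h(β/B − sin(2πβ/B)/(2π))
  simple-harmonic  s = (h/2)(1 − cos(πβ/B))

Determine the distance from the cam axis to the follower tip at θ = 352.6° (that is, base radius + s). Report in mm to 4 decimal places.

seg 1 [0°–209.7°] cycloidal, h=28: full span → s += 28 → s = 28.0000
seg 2 [209.7°–242°] dwell: s stays 28.0000
seg 3 [242°–337.3°] simple-harmonic, h=-21: full span → s += -21 → s = 7.0000
seg 4 [337.3°–360°] uniform, h=29: θ=352.6° here. β=15.3, B=22.7. 29·15.3/22.7 = 19.5463 → s = 26.5463
radial distance = base radius + s = 15 + 26.5463 = 41.5463

41.5463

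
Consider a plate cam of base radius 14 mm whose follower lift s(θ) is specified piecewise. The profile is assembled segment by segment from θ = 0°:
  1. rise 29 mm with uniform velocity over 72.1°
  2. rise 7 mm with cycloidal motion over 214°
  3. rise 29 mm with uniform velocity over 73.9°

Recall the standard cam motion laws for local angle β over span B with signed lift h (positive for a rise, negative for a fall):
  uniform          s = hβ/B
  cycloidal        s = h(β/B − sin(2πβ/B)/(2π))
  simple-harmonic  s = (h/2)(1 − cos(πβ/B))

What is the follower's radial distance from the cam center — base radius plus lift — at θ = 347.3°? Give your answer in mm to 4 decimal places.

seg 1 [0°–72.1°] uniform, h=29: full span → s += 29 → s = 29.0000
seg 2 [72.1°–286.1°] cycloidal, h=7: full span → s += 7 → s = 36.0000
seg 3 [286.1°–360°] uniform, h=29: θ=347.3° here. β=61.2, B=73.9. 29·61.2/73.9 = 24.0162 → s = 60.0162
radial distance = base radius + s = 14 + 60.0162 = 74.0162

74.0162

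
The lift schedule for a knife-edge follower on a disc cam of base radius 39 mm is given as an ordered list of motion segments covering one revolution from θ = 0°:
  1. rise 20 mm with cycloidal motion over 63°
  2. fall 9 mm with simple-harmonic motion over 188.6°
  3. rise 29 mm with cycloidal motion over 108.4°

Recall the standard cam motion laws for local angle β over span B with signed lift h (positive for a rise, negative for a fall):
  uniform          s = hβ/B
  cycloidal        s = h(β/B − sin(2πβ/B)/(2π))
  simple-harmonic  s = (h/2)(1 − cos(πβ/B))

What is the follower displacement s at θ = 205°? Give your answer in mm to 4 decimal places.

seg 1 [0°–63°] cycloidal, h=20: full span → s += 20 → s = 20.0000
seg 2 [63°–251.6°] simple-harmonic, h=-9: θ=205° here. β=142, B=188.6. -9/2·(1 − cos(π·0.7529)) = -7.7110 → s = 12.2890

12.2890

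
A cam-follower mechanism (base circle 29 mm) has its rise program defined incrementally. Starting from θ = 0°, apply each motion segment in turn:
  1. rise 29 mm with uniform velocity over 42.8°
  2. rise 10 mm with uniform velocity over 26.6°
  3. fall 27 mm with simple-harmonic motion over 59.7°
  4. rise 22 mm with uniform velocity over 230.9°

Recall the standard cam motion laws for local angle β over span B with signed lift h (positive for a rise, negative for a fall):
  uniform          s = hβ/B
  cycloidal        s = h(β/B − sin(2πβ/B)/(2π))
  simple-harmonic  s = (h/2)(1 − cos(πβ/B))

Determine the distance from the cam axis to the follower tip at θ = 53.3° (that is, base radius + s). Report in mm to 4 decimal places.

seg 1 [0°–42.8°] uniform, h=29: full span → s += 29 → s = 29.0000
seg 2 [42.8°–69.4°] uniform, h=10: θ=53.3° here. β=10.5, B=26.6. 10·10.5/26.6 = 3.9474 → s = 32.9474
radial distance = base radius + s = 29 + 32.9474 = 61.9474

61.9474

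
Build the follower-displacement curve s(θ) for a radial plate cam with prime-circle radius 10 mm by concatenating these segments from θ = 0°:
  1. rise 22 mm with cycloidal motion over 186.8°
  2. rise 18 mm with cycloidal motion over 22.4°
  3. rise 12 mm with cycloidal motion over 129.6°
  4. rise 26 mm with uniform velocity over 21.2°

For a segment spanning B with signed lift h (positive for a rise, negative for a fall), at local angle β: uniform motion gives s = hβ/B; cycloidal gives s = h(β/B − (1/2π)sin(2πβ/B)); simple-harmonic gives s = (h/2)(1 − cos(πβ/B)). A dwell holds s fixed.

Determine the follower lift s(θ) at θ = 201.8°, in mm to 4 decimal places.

seg 1 [0°–186.8°] cycloidal, h=22: full span → s += 22 → s = 22.0000
seg 2 [186.8°–209.2°] cycloidal, h=18: θ=201.8° here. β=15, B=22.4. 18·(0.6696 − sin(2π·0.6696)/(2π)) = 14.5609 → s = 36.5609

36.5609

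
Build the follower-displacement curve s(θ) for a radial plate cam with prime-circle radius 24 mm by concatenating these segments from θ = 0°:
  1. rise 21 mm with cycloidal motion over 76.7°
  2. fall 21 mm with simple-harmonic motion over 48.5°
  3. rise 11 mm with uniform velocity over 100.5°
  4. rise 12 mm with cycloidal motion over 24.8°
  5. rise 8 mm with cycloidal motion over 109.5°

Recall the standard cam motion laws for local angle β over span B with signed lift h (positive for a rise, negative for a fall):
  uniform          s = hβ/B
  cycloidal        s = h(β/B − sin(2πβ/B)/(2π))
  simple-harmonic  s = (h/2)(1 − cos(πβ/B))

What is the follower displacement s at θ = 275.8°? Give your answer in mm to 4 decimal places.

seg 1 [0°–76.7°] cycloidal, h=21: full span → s += 21 → s = 21.0000
seg 2 [76.7°–125.2°] simple-harmonic, h=-21: full span → s += -21 → s = 0.0000
seg 3 [125.2°–225.7°] uniform, h=11: full span → s += 11 → s = 11.0000
seg 4 [225.7°–250.5°] cycloidal, h=12: full span → s += 12 → s = 23.0000
seg 5 [250.5°–360°] cycloidal, h=8: θ=275.8° here. β=25.3, B=109.5. 8·(0.2311 − sin(2π·0.2311)/(2π)) = 0.5842 → s = 23.5842

23.5842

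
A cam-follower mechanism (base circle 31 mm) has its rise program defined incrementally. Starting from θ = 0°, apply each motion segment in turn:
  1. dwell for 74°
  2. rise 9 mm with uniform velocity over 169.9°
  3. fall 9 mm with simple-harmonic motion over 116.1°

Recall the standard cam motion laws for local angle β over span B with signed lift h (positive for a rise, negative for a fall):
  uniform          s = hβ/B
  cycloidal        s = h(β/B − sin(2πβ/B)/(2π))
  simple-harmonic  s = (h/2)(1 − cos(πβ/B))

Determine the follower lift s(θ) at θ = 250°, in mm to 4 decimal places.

seg 1 [0°–74°] dwell: s stays 0.0000
seg 2 [74°–243.9°] uniform, h=9: full span → s += 9 → s = 9.0000
seg 3 [243.9°–360°] simple-harmonic, h=-9: θ=250° here. β=6.1, B=116.1. -9/2·(1 − cos(π·0.0525)) = -0.0612 → s = 8.9388

8.9388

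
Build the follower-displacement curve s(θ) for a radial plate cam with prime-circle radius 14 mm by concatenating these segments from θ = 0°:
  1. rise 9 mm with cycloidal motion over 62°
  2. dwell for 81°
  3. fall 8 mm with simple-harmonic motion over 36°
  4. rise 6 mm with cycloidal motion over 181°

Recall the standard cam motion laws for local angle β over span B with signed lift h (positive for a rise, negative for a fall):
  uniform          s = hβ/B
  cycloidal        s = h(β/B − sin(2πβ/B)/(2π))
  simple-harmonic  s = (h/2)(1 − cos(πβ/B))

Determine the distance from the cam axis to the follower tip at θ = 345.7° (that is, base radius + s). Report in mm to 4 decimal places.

seg 1 [0°–62°] cycloidal, h=9: full span → s += 9 → s = 9.0000
seg 2 [62°–143°] dwell: s stays 9.0000
seg 3 [143°–179°] simple-harmonic, h=-8: full span → s += -8 → s = 1.0000
seg 4 [179°–360°] cycloidal, h=6: θ=345.7° here. β=166.7, B=181. 6·(0.9210 − sin(2π·0.9210)/(2π)) = 5.9808 → s = 6.9808
radial distance = base radius + s = 14 + 6.9808 = 20.9808

20.9808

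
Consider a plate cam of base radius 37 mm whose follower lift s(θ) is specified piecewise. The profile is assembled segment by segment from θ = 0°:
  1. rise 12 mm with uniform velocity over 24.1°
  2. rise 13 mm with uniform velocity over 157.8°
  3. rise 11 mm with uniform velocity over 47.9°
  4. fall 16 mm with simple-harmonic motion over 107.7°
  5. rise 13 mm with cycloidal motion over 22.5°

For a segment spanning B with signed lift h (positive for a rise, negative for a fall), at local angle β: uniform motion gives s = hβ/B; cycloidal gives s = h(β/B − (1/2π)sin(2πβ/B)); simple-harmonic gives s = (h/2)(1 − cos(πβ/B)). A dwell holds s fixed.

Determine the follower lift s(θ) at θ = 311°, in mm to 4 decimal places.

seg 1 [0°–24.1°] uniform, h=12: full span → s += 12 → s = 12.0000
seg 2 [24.1°–181.9°] uniform, h=13: full span → s += 13 → s = 25.0000
seg 3 [181.9°–229.8°] uniform, h=11: full span → s += 11 → s = 36.0000
seg 4 [229.8°–337.5°] simple-harmonic, h=-16: θ=311° here. β=81.2, B=107.7. -16/2·(1 − cos(π·0.7539)) = -13.7265 → s = 22.2735

22.2735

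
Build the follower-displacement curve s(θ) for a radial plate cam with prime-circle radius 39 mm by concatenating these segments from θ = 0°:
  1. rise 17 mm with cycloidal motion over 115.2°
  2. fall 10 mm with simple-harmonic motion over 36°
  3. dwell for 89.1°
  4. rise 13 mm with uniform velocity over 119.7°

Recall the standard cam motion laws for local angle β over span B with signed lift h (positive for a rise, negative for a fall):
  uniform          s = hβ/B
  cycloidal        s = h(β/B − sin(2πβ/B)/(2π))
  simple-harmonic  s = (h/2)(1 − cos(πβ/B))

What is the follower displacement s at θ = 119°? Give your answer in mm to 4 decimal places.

seg 1 [0°–115.2°] cycloidal, h=17: full span → s += 17 → s = 17.0000
seg 2 [115.2°–151.2°] simple-harmonic, h=-10: θ=119° here. β=3.8, B=36. -10/2·(1 − cos(π·0.1056)) = -0.2724 → s = 16.7276

16.7276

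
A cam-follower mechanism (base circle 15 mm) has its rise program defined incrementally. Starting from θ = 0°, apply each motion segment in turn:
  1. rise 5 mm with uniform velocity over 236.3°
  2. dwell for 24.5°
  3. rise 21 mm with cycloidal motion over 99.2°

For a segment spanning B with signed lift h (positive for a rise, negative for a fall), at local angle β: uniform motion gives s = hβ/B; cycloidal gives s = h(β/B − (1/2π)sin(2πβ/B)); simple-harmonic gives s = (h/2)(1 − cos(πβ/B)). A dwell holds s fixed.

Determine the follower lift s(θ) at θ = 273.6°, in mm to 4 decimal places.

seg 1 [0°–236.3°] uniform, h=5: full span → s += 5 → s = 5.0000
seg 2 [236.3°–260.8°] dwell: s stays 5.0000
seg 3 [260.8°–360°] cycloidal, h=21: θ=273.6° here. β=12.8, B=99.2. 21·(0.1290 − sin(2π·0.1290)/(2π)) = 0.2872 → s = 5.2872

5.2872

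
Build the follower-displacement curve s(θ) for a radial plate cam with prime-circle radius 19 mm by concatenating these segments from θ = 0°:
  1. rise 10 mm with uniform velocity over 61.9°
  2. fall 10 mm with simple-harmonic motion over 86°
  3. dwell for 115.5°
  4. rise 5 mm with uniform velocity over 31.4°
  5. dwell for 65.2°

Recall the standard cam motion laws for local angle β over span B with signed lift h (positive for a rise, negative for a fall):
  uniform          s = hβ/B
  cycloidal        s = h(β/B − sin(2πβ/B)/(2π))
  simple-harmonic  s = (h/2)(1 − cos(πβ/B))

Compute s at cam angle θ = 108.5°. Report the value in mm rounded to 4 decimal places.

seg 1 [0°–61.9°] uniform, h=10: full span → s += 10 → s = 10.0000
seg 2 [61.9°–147.9°] simple-harmonic, h=-10: θ=108.5° here. β=46.6, B=86. -10/2·(1 − cos(π·0.5419)) = -5.6556 → s = 4.3444

4.3444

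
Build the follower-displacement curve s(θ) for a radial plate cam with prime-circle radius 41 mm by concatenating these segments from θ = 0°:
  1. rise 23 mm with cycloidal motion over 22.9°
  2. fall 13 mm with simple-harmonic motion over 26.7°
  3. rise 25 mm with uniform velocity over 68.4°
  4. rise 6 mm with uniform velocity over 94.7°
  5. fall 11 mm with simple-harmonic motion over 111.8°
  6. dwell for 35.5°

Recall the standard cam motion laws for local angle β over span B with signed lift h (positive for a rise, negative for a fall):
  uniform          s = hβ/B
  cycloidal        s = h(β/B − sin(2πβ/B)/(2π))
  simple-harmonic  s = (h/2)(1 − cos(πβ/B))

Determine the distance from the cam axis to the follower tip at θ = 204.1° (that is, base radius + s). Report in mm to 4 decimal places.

seg 1 [0°–22.9°] cycloidal, h=23: full span → s += 23 → s = 23.0000
seg 2 [22.9°–49.6°] simple-harmonic, h=-13: full span → s += -13 → s = 10.0000
seg 3 [49.6°–118°] uniform, h=25: full span → s += 25 → s = 35.0000
seg 4 [118°–212.7°] uniform, h=6: θ=204.1° here. β=86.1, B=94.7. 6·86.1/94.7 = 5.4551 → s = 40.4551
radial distance = base radius + s = 41 + 40.4551 = 81.4551

81.4551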